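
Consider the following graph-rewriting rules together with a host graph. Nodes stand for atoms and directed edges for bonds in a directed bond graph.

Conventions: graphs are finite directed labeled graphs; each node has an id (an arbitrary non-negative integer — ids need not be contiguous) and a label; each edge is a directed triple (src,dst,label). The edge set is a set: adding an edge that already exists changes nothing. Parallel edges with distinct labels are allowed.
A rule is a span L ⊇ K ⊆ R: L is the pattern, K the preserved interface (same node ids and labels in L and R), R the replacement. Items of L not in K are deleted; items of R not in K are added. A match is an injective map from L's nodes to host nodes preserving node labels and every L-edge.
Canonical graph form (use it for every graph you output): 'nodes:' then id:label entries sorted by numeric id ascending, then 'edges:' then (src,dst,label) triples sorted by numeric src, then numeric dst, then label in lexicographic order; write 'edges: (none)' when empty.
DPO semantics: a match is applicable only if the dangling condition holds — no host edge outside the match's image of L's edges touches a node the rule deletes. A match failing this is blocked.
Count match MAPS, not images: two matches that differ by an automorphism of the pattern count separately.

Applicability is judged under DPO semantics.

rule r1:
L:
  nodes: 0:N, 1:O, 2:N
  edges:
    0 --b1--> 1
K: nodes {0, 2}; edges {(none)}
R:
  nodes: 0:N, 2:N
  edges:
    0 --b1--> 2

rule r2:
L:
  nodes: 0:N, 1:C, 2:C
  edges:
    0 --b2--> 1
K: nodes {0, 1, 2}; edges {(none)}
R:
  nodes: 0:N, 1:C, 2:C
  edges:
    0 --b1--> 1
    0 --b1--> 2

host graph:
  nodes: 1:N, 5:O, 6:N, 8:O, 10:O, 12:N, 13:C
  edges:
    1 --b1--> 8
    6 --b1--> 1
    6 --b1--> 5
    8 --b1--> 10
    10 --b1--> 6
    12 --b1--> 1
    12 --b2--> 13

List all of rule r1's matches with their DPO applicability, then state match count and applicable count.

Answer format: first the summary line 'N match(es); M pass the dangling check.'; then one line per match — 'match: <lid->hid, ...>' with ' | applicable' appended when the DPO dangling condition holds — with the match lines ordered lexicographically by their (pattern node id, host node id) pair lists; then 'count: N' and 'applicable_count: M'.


4 match(es); 2 pass the dangling check.
match: 0->1, 1->8, 2->6
match: 0->1, 1->8, 2->12
match: 0->6, 1->5, 2->1 | applicable
match: 0->6, 1->5, 2->12 | applicable
count: 4
applicable_count: 2


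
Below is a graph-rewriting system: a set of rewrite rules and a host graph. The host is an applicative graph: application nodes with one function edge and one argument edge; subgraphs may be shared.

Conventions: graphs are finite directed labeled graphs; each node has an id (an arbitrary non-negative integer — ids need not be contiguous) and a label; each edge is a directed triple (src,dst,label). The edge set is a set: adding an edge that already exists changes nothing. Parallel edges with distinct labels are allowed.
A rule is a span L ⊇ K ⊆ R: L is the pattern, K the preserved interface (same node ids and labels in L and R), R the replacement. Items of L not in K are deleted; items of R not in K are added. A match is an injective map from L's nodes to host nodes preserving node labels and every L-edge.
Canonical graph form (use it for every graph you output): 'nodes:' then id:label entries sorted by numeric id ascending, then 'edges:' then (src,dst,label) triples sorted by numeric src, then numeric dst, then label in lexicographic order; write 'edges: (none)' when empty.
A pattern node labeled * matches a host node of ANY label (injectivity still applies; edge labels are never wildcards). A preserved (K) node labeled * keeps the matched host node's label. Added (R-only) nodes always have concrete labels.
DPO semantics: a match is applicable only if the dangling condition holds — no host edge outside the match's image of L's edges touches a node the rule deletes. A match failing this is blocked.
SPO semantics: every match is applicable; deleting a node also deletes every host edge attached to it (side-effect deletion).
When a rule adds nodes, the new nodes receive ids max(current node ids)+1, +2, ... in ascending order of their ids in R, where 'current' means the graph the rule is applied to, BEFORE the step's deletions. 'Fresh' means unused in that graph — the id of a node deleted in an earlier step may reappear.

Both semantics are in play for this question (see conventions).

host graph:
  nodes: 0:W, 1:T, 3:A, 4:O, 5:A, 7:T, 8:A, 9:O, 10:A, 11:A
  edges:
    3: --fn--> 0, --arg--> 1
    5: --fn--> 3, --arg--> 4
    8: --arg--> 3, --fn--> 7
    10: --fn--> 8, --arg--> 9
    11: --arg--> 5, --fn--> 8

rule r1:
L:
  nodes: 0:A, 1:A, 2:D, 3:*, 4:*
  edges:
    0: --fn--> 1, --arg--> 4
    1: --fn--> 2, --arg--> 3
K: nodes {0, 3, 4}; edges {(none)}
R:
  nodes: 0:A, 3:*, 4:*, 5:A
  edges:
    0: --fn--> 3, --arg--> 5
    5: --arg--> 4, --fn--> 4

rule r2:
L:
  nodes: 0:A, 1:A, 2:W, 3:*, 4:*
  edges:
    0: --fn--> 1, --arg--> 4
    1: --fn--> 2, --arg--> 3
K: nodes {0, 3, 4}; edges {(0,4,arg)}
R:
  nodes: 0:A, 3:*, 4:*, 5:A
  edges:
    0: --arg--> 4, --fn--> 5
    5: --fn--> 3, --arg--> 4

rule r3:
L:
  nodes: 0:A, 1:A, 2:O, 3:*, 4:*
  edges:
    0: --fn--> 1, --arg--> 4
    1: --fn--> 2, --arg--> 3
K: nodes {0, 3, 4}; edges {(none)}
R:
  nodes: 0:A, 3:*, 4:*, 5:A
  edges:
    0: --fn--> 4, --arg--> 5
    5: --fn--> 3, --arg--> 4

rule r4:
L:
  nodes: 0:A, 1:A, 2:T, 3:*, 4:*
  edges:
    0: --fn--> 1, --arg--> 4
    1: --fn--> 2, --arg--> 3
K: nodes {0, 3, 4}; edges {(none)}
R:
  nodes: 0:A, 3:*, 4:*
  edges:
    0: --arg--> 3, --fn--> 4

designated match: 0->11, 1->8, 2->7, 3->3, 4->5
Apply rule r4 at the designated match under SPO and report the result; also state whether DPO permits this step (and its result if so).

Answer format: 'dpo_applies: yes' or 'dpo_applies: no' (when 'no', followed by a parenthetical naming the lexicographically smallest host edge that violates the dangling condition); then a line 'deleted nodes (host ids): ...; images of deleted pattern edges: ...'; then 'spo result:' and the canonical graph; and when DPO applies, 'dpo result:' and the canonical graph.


dpo_applies: no
(the rule deletes node 8, which keeps host edge (10,8,fn) outside the match image — the dangling condition fails, DPO blocks; SPO proceeds and side-deletes such edges)
deleted nodes (host ids): 7, 8; images of deleted pattern edges: (8,3,arg); (8,7,fn); (11,5,arg); (11,8,fn)
spo result:
nodes: 0:W, 1:T, 3:A, 4:O, 5:A, 9:O, 10:A, 11:A
edges: (3,0,fn); (3,1,arg); (5,3,fn); (5,4,arg); (10,9,arg); (11,3,arg); (11,5,fn)


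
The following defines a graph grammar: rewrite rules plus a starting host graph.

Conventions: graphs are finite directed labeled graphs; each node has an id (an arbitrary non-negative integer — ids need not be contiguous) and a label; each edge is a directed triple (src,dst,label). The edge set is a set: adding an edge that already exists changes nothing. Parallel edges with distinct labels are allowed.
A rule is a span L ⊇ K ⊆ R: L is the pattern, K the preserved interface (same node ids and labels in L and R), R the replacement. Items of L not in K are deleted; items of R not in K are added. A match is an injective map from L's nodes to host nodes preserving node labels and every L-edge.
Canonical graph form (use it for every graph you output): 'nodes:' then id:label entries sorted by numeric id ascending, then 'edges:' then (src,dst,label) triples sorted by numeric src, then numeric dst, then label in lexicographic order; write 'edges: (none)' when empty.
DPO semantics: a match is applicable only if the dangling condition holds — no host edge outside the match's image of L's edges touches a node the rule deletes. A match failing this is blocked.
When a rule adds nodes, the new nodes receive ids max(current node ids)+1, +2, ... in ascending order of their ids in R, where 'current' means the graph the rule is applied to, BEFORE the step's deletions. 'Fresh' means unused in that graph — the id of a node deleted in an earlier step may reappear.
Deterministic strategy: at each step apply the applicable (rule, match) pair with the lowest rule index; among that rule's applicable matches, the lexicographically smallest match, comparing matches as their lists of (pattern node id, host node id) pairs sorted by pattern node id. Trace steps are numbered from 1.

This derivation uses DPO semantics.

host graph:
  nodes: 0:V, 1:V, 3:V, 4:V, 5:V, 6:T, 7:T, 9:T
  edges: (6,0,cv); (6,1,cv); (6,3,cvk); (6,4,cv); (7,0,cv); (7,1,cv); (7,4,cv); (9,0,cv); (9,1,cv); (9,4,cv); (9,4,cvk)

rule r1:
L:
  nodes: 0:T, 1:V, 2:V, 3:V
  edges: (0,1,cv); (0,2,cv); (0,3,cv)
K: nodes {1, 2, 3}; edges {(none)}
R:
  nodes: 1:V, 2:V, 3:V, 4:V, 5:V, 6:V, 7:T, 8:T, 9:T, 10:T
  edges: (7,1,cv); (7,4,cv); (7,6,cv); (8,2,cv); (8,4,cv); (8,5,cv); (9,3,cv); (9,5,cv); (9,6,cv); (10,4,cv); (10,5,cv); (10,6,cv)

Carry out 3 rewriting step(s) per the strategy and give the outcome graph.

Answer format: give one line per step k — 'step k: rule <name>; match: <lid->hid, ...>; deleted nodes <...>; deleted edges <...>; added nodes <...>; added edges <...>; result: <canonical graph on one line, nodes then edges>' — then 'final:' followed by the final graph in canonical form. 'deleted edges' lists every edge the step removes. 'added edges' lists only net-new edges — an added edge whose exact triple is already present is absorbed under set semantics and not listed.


step 1: rule r1; match: 0->7, 1->0, 2->1, 3->4; deleted nodes 7; deleted edges (7,0,cv); (7,1,cv); (7,4,cv); added nodes 10, 11, 12, 13, 14, 15, 16; added edges (13,0,cv); (13,10,cv); (13,12,cv); (14,1,cv); (14,10,cv); (14,11,cv); (15,4,cv); (15,11,cv); (15,12,cv); (16,10,cv); (16,11,cv); (16,12,cv); result: nodes: 0:V, 1:V, 3:V, 4:V, 5:V, 6:T, 9:T, 10:V, 11:V, 12:V, 13:T, 14:T, 15:T, 16:T edges: (6,0,cv); (6,1,cv); (6,3,cvk); (6,4,cv); (9,0,cv); (9,1,cv); (9,4,cv); (9,4,cvk); (13,0,cv); (13,10,cv); (13,12,cv); (14,1,cv); (14,10,cv); (14,11,cv); (15,4,cv); (15,11,cv); (15,12,cv); (16,10,cv); (16,11,cv); (16,12,cv)
step 2: rule r1; match: 0->13, 1->0, 2->10, 3->12; deleted nodes 13; deleted edges (13,0,cv); (13,10,cv); (13,12,cv); added nodes 17, 18, 19, 20, 21, 22, 23; added edges (20,0,cv); (20,17,cv); (20,19,cv); (21,10,cv); (21,17,cv); (21,18,cv); (22,12,cv); (22,18,cv); (22,19,cv); (23,17,cv); (23,18,cv); (23,19,cv); result: nodes: 0:V, 1:V, 3:V, 4:V, 5:V, 6:T, 9:T, 10:V, 11:V, 12:V, 14:T, 15:T, 16:T, 17:V, 18:V, 19:V, 20:T, 21:T, 22:T, 23:T edges: (6,0,cv); (6,1,cv); (6,3,cvk); (6,4,cv); (9,0,cv); (9,1,cv); (9,4,cv); (9,4,cvk); (14,1,cv); (14,10,cv); (14,11,cv); (15,4,cv); (15,11,cv); (15,12,cv); (16,10,cv); (16,11,cv); (16,12,cv); (20,0,cv); (20,17,cv); (20,19,cv); (21,10,cv); (21,17,cv); (21,18,cv); (22,12,cv); (22,18,cv); (22,19,cv); (23,17,cv); (23,18,cv); (23,19,cv)
step 3: rule r1; match: 0->14, 1->1, 2->10, 3->11; deleted nodes 14; deleted edges (14,1,cv); (14,10,cv); (14,11,cv); added nodes 24, 25, 26, 27, 28, 29, 30; added edges (27,1,cv); (27,24,cv); (27,26,cv); (28,10,cv); (28,24,cv); (28,25,cv); (29,11,cv); (29,25,cv); (29,26,cv); (30,24,cv); (30,25,cv); (30,26,cv); result: nodes: 0:V, 1:V, 3:V, 4:V, 5:V, 6:T, 9:T, 10:V, 11:V, 12:V, 15:T, 16:T, 17:V, 18:V, 19:V, 20:T, 21:T, 22:T, 23:T, 24:V, 25:V, 26:V, 27:T, 28:T, 29:T, 30:T edges: (6,0,cv); (6,1,cv); (6,3,cvk); (6,4,cv); (9,0,cv); (9,1,cv); (9,4,cv); (9,4,cvk); (15,4,cv); (15,11,cv); (15,12,cv); (16,10,cv); (16,11,cv); (16,12,cv); (20,0,cv); (20,17,cv); (20,19,cv); (21,10,cv); (21,17,cv); (21,18,cv); (22,12,cv); (22,18,cv); (22,19,cv); (23,17,cv); (23,18,cv); (23,19,cv); (27,1,cv); (27,24,cv); (27,26,cv); (28,10,cv); (28,24,cv); (28,25,cv); (29,11,cv); (29,25,cv); (29,26,cv); (30,24,cv); (30,25,cv); (30,26,cv)
final:
nodes: 0:V, 1:V, 3:V, 4:V, 5:V, 6:T, 9:T, 10:V, 11:V, 12:V, 15:T, 16:T, 17:V, 18:V, 19:V, 20:T, 21:T, 22:T, 23:T, 24:V, 25:V, 26:V, 27:T, 28:T, 29:T, 30:T
edges: (6,0,cv); (6,1,cv); (6,3,cvk); (6,4,cv); (9,0,cv); (9,1,cv); (9,4,cv); (9,4,cvk); (15,4,cv); (15,11,cv); (15,12,cv); (16,10,cv); (16,11,cv); (16,12,cv); (20,0,cv); (20,17,cv); (20,19,cv); (21,10,cv); (21,17,cv); (21,18,cv); (22,12,cv); (22,18,cv); (22,19,cv); (23,17,cv); (23,18,cv); (23,19,cv); (27,1,cv); (27,24,cv); (27,26,cv); (28,10,cv); (28,24,cv); (28,25,cv); (29,11,cv); (29,25,cv); (29,26,cv); (30,24,cv); (30,25,cv); (30,26,cv)


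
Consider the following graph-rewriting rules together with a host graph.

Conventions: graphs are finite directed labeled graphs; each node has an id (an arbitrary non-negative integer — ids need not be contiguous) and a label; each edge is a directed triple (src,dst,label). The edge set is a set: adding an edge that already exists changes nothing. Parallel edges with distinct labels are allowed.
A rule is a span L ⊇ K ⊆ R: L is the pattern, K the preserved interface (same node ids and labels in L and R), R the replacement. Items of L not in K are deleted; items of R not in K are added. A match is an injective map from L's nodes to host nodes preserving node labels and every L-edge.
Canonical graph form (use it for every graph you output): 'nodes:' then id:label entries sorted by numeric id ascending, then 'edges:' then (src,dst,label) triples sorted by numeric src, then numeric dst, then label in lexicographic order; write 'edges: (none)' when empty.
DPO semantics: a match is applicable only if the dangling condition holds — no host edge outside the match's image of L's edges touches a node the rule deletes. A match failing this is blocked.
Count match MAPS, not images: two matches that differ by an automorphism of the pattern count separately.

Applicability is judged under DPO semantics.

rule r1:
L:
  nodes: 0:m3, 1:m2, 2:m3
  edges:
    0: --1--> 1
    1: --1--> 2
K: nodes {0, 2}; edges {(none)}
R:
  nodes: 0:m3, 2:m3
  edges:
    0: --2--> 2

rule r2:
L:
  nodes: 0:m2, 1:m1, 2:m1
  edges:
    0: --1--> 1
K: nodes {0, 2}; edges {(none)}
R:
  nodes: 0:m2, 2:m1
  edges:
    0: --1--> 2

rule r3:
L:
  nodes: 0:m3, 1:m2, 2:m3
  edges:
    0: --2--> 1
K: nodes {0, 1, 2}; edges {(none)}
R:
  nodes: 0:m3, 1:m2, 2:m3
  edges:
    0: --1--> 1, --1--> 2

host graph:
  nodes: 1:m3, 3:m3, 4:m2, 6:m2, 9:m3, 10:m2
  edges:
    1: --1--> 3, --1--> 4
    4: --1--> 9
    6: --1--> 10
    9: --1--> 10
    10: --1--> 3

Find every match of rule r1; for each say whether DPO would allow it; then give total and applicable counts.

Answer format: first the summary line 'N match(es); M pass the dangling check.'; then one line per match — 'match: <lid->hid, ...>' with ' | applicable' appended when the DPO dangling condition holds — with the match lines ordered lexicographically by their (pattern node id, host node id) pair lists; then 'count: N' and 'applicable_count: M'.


2 match(es); 1 pass the dangling check.
match: 0->1, 1->4, 2->9 | applicable
match: 0->9, 1->10, 2->3
count: 2
applicable_count: 1


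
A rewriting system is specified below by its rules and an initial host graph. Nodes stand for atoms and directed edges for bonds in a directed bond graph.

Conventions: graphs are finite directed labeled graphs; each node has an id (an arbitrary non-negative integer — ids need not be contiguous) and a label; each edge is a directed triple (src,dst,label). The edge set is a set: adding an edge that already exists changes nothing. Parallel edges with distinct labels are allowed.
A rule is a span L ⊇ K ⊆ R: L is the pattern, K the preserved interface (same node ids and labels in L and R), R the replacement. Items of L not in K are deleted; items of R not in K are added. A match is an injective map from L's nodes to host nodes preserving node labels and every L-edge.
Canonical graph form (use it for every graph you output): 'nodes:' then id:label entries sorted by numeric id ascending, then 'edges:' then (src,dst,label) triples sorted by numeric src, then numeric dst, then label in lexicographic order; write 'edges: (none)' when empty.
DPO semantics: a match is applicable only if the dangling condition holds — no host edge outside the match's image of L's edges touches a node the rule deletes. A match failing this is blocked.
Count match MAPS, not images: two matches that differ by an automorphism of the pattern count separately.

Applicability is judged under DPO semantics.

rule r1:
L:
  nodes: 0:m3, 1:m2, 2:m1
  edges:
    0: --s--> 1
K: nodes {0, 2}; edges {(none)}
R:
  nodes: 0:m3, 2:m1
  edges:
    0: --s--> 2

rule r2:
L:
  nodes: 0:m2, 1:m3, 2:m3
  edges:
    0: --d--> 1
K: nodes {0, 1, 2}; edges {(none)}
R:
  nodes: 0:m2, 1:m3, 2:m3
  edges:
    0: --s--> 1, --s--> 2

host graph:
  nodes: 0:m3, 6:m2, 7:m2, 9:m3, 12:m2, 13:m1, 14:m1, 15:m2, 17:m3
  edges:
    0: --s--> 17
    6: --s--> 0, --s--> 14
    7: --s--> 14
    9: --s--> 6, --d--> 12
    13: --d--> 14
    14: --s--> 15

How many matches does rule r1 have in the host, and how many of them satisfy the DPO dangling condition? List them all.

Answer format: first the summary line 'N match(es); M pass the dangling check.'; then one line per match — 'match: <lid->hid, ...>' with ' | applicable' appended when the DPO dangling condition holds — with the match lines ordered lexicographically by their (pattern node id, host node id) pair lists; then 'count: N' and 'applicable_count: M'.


2 match(es); 0 pass the dangling check.
match: 0->9, 1->6, 2->13
match: 0->9, 1->6, 2->14
count: 2
applicable_count: 0


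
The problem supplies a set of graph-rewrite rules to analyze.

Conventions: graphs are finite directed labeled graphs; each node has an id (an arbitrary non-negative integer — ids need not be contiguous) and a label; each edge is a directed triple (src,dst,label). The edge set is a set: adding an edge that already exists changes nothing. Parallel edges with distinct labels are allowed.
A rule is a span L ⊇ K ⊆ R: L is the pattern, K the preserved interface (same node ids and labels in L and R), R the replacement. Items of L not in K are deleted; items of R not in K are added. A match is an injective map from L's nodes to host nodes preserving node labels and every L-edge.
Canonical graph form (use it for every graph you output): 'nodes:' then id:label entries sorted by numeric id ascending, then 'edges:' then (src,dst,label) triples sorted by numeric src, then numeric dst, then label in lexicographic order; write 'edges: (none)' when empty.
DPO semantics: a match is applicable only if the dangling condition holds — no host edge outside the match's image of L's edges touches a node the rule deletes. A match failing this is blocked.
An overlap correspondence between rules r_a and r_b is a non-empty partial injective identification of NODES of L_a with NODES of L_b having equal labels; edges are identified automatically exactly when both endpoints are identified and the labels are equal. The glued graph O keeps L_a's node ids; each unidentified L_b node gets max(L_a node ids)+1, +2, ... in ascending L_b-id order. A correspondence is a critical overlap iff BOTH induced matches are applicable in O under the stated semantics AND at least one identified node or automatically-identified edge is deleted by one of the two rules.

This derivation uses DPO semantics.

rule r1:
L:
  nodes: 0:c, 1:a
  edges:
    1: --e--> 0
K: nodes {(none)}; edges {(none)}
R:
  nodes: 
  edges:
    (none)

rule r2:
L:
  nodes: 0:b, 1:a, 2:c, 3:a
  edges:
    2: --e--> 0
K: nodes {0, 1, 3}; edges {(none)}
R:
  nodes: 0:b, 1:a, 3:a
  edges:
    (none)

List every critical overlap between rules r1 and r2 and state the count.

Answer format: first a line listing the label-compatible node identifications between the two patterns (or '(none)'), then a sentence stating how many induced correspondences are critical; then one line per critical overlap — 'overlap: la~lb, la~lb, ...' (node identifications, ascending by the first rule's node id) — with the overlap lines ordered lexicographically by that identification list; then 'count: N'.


label-compatible node identifications between L(r1) and L(r2): 0~2, 1~1, 1~3
2 of the induced correspondences are critical overlaps of r1 and r2.
overlap: 1~1
overlap: 1~3
count: 2


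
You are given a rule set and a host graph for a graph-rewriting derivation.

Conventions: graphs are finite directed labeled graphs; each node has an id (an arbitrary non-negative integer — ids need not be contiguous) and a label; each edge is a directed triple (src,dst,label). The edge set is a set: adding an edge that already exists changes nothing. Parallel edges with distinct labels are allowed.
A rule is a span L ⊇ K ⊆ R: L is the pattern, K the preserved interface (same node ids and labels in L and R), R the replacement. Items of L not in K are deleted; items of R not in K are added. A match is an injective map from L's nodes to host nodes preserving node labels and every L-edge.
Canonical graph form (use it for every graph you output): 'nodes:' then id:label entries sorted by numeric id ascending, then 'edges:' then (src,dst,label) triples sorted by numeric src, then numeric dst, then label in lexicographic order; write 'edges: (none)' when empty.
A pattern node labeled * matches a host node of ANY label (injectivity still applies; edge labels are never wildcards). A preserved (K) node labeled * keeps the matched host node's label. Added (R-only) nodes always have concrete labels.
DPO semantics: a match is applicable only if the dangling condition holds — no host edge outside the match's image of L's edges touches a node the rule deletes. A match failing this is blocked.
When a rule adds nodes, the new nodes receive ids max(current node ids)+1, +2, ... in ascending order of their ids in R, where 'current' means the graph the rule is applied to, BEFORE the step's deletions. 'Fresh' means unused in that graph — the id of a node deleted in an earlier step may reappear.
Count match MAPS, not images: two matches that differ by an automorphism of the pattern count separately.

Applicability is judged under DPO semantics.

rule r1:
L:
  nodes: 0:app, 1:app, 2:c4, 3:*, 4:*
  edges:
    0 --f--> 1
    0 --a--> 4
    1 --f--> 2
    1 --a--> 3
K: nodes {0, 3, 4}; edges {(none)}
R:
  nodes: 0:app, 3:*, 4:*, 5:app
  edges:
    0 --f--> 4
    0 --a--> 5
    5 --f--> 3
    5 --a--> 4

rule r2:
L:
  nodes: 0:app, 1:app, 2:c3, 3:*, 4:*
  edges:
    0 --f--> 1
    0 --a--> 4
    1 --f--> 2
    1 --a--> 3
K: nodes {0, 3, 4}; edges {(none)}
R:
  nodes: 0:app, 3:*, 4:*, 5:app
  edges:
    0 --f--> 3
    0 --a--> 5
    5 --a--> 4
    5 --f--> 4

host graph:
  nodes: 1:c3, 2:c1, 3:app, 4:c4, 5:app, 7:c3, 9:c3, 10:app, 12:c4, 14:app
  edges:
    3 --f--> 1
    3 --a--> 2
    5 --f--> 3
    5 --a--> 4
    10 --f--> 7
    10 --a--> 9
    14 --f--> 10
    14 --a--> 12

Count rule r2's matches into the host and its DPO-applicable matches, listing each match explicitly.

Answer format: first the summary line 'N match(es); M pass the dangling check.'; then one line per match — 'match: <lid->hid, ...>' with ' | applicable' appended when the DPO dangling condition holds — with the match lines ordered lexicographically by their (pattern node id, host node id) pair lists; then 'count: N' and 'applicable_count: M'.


2 match(es); 2 pass the dangling check.
match: 0->5, 1->3, 2->1, 3->2, 4->4 | applicable
match: 0->14, 1->10, 2->7, 3->9, 4->12 | applicable
count: 2
applicable_count: 2


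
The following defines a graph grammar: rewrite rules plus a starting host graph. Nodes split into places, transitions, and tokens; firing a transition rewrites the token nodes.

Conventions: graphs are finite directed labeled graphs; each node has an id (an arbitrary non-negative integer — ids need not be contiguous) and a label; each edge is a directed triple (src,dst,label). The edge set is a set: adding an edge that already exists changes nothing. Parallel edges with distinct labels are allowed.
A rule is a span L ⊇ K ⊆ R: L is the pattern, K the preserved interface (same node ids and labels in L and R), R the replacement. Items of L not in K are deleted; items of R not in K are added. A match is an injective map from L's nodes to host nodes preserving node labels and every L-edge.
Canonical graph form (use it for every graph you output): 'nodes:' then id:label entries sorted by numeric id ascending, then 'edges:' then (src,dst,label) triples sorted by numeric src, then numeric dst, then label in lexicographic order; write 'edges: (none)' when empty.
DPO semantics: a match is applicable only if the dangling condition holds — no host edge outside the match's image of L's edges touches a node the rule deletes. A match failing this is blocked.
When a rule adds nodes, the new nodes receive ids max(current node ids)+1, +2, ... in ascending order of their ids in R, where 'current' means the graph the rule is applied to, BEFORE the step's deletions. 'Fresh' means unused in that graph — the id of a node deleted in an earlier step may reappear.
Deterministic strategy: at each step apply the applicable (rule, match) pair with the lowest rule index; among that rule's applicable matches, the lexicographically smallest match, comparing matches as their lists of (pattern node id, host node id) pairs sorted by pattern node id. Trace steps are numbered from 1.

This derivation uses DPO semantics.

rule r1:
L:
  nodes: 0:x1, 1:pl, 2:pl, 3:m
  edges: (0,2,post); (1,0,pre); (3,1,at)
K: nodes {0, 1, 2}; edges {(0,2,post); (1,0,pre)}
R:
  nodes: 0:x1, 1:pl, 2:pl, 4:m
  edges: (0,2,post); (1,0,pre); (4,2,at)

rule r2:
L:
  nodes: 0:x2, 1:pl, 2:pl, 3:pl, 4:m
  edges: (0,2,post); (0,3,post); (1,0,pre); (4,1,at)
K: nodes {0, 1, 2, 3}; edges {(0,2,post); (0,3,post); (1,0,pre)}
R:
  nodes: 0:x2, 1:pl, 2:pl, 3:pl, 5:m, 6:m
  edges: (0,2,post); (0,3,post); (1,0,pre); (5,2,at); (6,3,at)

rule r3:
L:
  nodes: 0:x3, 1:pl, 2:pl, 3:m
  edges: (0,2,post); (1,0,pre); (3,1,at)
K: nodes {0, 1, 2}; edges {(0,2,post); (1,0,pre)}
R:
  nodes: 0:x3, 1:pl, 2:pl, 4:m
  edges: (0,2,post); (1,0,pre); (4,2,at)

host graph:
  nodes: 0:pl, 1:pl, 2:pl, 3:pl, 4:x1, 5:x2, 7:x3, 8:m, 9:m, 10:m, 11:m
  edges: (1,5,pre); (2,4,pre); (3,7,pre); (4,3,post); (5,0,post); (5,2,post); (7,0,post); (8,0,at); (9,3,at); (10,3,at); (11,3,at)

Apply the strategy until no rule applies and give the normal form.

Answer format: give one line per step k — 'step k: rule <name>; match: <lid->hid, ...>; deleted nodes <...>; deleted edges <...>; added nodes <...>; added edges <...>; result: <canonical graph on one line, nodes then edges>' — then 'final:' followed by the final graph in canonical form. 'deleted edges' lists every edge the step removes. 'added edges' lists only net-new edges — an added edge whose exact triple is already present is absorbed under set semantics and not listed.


step 1: rule r3; match: 0->7, 1->3, 2->0, 3->9; deleted nodes 9; deleted edges (9,3,at); added nodes 12; added edges (12,0,at); result: nodes: 0:pl, 1:pl, 2:pl, 3:pl, 4:x1, 5:x2, 7:x3, 8:m, 10:m, 11:m, 12:m edges: (1,5,pre); (2,4,pre); (3,7,pre); (4,3,post); (5,0,post); (5,2,post); (7,0,post); (8,0,at); (10,3,at); (11,3,at); (12,0,at)
step 2: rule r3; match: 0->7, 1->3, 2->0, 3->10; deleted nodes 10; deleted edges (10,3,at); added nodes 13; added edges (13,0,at); result: nodes: 0:pl, 1:pl, 2:pl, 3:pl, 4:x1, 5:x2, 7:x3, 8:m, 11:m, 12:m, 13:m edges: (1,5,pre); (2,4,pre); (3,7,pre); (4,3,post); (5,0,post); (5,2,post); (7,0,post); (8,0,at); (11,3,at); (12,0,at); (13,0,at)
step 3: rule r3; match: 0->7, 1->3, 2->0, 3->11; deleted nodes 11; deleted edges (11,3,at); added nodes 14; added edges (14,0,at); result: nodes: 0:pl, 1:pl, 2:pl, 3:pl, 4:x1, 5:x2, 7:x3, 8:m, 12:m, 13:m, 14:m edges: (1,5,pre); (2,4,pre); (3,7,pre); (4,3,post); (5,0,post); (5,2,post); (7,0,post); (8,0,at); (12,0,at); (13,0,at); (14,0,at)
final:
nodes: 0:pl, 1:pl, 2:pl, 3:pl, 4:x1, 5:x2, 7:x3, 8:m, 12:m, 13:m, 14:m
edges: (1,5,pre); (2,4,pre); (3,7,pre); (4,3,post); (5,0,post); (5,2,post); (7,0,post); (8,0,at); (12,0,at); (13,0,at); (14,0,at)


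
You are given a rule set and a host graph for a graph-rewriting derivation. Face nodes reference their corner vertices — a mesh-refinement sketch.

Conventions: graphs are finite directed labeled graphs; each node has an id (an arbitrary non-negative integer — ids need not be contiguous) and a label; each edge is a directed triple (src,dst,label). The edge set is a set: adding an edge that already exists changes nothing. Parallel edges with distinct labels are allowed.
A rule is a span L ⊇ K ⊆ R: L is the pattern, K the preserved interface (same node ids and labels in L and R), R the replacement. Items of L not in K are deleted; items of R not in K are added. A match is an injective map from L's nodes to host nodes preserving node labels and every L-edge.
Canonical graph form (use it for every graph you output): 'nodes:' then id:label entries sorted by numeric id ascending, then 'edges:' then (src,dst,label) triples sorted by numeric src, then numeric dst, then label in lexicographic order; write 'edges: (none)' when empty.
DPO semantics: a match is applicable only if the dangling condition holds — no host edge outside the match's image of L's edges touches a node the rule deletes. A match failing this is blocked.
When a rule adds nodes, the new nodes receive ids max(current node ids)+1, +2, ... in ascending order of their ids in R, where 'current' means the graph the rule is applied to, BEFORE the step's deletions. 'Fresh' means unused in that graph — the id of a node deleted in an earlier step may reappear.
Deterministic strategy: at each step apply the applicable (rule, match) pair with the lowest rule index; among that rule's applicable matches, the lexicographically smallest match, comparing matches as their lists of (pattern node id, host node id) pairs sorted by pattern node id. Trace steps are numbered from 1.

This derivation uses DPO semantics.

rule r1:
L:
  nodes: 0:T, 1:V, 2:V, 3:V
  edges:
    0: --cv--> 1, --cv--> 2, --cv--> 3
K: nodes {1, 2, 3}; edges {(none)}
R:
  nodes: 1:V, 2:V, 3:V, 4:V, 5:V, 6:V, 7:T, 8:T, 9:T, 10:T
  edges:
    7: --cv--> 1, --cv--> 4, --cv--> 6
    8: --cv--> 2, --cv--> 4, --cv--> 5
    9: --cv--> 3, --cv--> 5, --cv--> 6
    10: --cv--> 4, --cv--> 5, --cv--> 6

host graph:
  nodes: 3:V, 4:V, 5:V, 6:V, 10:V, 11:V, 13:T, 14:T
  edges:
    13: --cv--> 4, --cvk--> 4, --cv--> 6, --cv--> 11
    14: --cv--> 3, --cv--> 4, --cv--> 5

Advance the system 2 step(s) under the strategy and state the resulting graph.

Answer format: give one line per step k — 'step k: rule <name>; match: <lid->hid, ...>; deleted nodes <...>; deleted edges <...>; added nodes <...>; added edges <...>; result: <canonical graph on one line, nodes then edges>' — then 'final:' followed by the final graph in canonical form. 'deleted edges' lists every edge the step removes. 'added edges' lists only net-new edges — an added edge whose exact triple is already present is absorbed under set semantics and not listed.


step 1: rule r1; match: 0->14, 1->3, 2->4, 3->5; deleted nodes 14; deleted edges (14,3,cv); (14,4,cv); (14,5,cv); added nodes 15, 16, 17, 18, 19, 20, 21; added edges (18,3,cv); (18,15,cv); (18,17,cv); (19,4,cv); (19,15,cv); (19,16,cv); (20,5,cv); (20,16,cv); (20,17,cv); (21,15,cv); (21,16,cv); (21,17,cv); result: nodes: 3:V, 4:V, 5:V, 6:V, 10:V, 11:V, 13:T, 15:V, 16:V, 17:V, 18:T, 19:T, 20:T, 21:T edges: (13,4,cv); (13,4,cvk); (13,6,cv); (13,11,cv); (18,3,cv); (18,15,cv); (18,17,cv); (19,4,cv); (19,15,cv); (19,16,cv); (20,5,cv); (20,16,cv); (20,17,cv); (21,15,cv); (21,16,cv); (21,17,cv)
step 2: rule r1; match: 0->18, 1->3, 2->15, 3->17; deleted nodes 18; deleted edges (18,3,cv); (18,15,cv); (18,17,cv); added nodes 22, 23, 24, 25, 26, 27, 28; added edges (25,3,cv); (25,22,cv); (25,24,cv); (26,15,cv); (26,22,cv); (26,23,cv); (27,17,cv); (27,23,cv); (27,24,cv); (28,22,cv); (28,23,cv); (28,24,cv); result: nodes: 3:V, 4:V, 5:V, 6:V, 10:V, 11:V, 13:T, 15:V, 16:V, 17:V, 19:T, 20:T, 21:T, 22:V, 23:V, 24:V, 25:T, 26:T, 27:T, 28:T edges: (13,4,cv); (13,4,cvk); (13,6,cv); (13,11,cv); (19,4,cv); (19,15,cv); (19,16,cv); (20,5,cv); (20,16,cv); (20,17,cv); (21,15,cv); (21,16,cv); (21,17,cv); (25,3,cv); (25,22,cv); (25,24,cv); (26,15,cv); (26,22,cv); (26,23,cv); (27,17,cv); (27,23,cv); (27,24,cv); (28,22,cv); (28,23,cv); (28,24,cv)
final:
nodes: 3:V, 4:V, 5:V, 6:V, 10:V, 11:V, 13:T, 15:V, 16:V, 17:V, 19:T, 20:T, 21:T, 22:V, 23:V, 24:V, 25:T, 26:T, 27:T, 28:T
edges: (13,4,cv); (13,4,cvk); (13,6,cv); (13,11,cv); (19,4,cv); (19,15,cv); (19,16,cv); (20,5,cv); (20,16,cv); (20,17,cv); (21,15,cv); (21,16,cv); (21,17,cv); (25,3,cv); (25,22,cv); (25,24,cv); (26,15,cv); (26,22,cv); (26,23,cv); (27,17,cv); (27,23,cv); (27,24,cv); (28,22,cv); (28,23,cv); (28,24,cv)


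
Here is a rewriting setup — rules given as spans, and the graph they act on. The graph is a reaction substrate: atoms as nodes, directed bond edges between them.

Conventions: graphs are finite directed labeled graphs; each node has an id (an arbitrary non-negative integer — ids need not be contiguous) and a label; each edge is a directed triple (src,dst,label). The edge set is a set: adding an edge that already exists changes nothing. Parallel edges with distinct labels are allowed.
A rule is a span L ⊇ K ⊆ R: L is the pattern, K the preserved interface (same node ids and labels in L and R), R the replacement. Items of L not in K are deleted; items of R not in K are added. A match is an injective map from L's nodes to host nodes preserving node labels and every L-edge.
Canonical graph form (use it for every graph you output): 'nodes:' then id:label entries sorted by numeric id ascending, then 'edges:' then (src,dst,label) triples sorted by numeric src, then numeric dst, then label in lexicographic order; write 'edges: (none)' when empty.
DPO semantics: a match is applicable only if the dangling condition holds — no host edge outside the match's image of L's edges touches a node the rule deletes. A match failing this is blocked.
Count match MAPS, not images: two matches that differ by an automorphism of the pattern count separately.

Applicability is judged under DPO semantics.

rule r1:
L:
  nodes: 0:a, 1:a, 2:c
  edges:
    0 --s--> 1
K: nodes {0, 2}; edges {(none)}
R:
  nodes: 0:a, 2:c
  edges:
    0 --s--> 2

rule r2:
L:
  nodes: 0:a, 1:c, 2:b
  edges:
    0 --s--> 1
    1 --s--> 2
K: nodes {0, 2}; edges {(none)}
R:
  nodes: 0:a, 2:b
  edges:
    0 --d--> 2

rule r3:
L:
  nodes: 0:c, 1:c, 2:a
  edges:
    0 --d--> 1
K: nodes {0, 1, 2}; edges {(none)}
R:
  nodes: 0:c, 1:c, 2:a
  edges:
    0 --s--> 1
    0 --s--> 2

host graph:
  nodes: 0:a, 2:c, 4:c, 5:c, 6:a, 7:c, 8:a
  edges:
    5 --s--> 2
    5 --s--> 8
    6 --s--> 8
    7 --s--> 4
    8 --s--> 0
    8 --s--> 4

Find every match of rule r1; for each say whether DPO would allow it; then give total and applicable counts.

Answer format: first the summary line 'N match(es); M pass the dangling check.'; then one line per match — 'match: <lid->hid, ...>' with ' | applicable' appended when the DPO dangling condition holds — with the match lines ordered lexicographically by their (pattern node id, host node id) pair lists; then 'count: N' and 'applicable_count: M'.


8 match(es); 4 pass the dangling check.
match: 0->6, 1->8, 2->2
match: 0->6, 1->8, 2->4
match: 0->6, 1->8, 2->5
match: 0->6, 1->8, 2->7
match: 0->8, 1->0, 2->2 | applicable
match: 0->8, 1->0, 2->4 | applicable
match: 0->8, 1->0, 2->5 | applicable
match: 0->8, 1->0, 2->7 | applicable
count: 8
applicable_count: 4


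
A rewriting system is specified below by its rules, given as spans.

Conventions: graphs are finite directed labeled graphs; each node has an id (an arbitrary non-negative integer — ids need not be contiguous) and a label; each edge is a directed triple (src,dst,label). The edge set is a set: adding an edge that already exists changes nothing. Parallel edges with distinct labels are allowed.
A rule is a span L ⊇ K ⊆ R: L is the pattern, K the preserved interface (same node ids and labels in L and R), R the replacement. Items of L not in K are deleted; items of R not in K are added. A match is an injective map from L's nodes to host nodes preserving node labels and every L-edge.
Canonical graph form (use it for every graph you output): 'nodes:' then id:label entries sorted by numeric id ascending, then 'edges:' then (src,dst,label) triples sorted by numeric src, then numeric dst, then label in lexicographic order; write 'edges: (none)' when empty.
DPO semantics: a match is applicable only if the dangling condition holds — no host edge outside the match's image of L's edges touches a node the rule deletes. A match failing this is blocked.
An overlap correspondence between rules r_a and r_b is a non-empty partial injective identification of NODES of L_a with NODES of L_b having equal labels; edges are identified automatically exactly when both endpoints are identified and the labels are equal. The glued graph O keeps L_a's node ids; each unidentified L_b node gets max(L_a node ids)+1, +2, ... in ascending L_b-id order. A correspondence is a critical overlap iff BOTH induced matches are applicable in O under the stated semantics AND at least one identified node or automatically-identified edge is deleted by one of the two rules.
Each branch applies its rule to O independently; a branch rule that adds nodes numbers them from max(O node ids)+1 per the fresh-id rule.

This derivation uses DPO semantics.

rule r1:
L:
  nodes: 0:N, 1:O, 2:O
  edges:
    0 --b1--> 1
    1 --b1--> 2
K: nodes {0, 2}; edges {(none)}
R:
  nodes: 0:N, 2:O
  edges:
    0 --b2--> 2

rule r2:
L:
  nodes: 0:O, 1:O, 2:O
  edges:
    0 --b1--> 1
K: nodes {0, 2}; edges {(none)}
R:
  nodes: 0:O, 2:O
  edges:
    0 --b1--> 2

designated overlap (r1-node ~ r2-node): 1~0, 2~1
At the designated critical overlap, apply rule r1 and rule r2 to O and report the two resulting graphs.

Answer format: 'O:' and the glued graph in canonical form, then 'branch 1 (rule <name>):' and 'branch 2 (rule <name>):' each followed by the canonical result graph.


O:
nodes: 0:N, 1:O, 2:O, 3:O
edges: (0,1,b1); (1,2,b1)
branch 1 (rule r1):
nodes: 0:N, 2:O, 3:O
edges: (0,2,b2)
branch 2 (rule r2):
nodes: 0:N, 1:O, 3:O
edges: (0,1,b1); (1,3,b1)


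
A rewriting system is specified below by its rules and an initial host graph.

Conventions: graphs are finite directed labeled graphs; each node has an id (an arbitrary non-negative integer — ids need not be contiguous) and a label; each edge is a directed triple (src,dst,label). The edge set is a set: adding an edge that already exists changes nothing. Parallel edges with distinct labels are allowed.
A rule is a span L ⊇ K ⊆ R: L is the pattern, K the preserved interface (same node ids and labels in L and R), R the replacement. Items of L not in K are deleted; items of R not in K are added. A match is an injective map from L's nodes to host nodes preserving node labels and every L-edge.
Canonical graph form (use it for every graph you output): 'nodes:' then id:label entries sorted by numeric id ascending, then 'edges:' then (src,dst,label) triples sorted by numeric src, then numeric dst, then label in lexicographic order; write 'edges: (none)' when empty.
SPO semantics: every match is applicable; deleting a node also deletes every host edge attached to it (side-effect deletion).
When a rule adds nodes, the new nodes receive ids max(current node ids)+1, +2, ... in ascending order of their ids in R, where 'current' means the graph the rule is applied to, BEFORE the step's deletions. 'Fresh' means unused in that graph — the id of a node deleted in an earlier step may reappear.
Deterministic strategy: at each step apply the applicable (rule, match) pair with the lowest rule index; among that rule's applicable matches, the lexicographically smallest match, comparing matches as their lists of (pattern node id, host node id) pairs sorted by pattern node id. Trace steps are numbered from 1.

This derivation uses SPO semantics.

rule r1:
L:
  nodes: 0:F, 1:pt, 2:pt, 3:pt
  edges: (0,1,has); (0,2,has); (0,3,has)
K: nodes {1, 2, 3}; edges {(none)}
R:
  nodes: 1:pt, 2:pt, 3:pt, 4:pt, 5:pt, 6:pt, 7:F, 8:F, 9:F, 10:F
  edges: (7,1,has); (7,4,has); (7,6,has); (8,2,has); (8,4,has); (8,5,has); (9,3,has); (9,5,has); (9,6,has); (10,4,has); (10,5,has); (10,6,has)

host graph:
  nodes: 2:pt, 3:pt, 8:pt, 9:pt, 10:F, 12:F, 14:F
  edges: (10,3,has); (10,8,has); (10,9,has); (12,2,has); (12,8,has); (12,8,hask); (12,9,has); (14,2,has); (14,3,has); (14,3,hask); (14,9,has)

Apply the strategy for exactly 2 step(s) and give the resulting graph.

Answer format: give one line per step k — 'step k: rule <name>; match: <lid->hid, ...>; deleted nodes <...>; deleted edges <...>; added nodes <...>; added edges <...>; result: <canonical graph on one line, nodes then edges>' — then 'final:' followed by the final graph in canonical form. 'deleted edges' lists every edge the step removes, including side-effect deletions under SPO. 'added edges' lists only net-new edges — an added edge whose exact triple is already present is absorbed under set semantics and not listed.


step 1: rule r1; match: 0->10, 1->3, 2->8, 3->9; deleted nodes 10; deleted edges (10,3,has); (10,8,has); (10,9,has); added nodes 15, 16, 17, 18, 19, 20, 21; added edges (18,3,has); (18,15,has); (18,17,has); (19,8,has); (19,15,has); (19,16,has); (20,9,has); (20,16,has); (20,17,has); (21,15,has); (21,16,has); (21,17,has); result: nodes: 2:pt, 3:pt, 8:pt, 9:pt, 12:F, 14:F, 15:pt, 16:pt, 17:pt, 18:F, 19:F, 20:F, 21:F edges: (12,2,has); (12,8,has); (12,8,hask); (12,9,has); (14,2,has); (14,3,has); (14,3,hask); (14,9,has); (18,3,has); (18,15,has); (18,17,has); (19,8,has); (19,15,has); (19,16,has); (20,9,has); (20,16,has); (20,17,has); (21,15,has); (21,16,has); (21,17,has)
step 2: rule r1; match: 0->12, 1->2, 2->8, 3->9; deleted nodes 12; deleted edges (12,2,has); (12,8,has); (12,8,hask); (12,9,has); added nodes 22, 23, 24, 25, 26, 27, 28; added edges (25,2,has); (25,22,has); (25,24,has); (26,8,has); (26,22,has); (26,23,has); (27,9,has); (27,23,has); (27,24,has); (28,22,has); (28,23,has); (28,24,has); result: nodes: 2:pt, 3:pt, 8:pt, 9:pt, 14:F, 15:pt, 16:pt, 17:pt, 18:F, 19:F, 20:F, 21:F, 22:pt, 23:pt, 24:pt, 25:F, 26:F, 27:F, 28:F edges: (14,2,has); (14,3,has); (14,3,hask); (14,9,has); (18,3,has); (18,15,has); (18,17,has); (19,8,has); (19,15,has); (19,16,has); (20,9,has); (20,16,has); (20,17,has); (21,15,has); (21,16,has); (21,17,has); (25,2,has); (25,22,has); (25,24,has); (26,8,has); (26,22,has); (26,23,has); (27,9,has); (27,23,has); (27,24,has); (28,22,has); (28,23,has); (28,24,has)
final:
nodes: 2:pt, 3:pt, 8:pt, 9:pt, 14:F, 15:pt, 16:pt, 17:pt, 18:F, 19:F, 20:F, 21:F, 22:pt, 23:pt, 24:pt, 25:F, 26:F, 27:F, 28:F
edges: (14,2,has); (14,3,has); (14,3,hask); (14,9,has); (18,3,has); (18,15,has); (18,17,has); (19,8,has); (19,15,has); (19,16,has); (20,9,has); (20,16,has); (20,17,has); (21,15,has); (21,16,has); (21,17,has); (25,2,has); (25,22,has); (25,24,has); (26,8,has); (26,22,has); (26,23,has); (27,9,has); (27,23,has); (27,24,has); (28,22,has); (28,23,has); (28,24,has)
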